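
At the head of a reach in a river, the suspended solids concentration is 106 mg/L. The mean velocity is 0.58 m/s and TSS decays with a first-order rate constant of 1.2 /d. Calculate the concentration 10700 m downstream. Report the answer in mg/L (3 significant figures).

Travel time t = 10700 m / 0.58 m/s = 1.07e+04/0.58 = 1.845e+04 s = 0.2135 d.
First-order decay: C = 106·exp(−1.2·0.2135) = 106·0.774 = 82.04 mg/L.

82.0 mg/L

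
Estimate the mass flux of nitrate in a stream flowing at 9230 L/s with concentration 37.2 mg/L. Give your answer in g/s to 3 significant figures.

343 g/s

9230 L/s = 9.23 m³/s.
Mass flux = Q·C = 9.23 m³/s × 37.2 g/m³ = 343.4 g/s.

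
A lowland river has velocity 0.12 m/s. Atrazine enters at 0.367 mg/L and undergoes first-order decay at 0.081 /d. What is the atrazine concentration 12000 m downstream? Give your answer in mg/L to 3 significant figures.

Travel time t = 12000 m / 0.12 m/s = 1.2e+04/0.12 = 1e+05 s = 1.157 d.
First-order decay: C = 0.367·exp(−0.081·1.157) = 0.367·0.9105 = 0.3342 mg/L.

0.334 mg/L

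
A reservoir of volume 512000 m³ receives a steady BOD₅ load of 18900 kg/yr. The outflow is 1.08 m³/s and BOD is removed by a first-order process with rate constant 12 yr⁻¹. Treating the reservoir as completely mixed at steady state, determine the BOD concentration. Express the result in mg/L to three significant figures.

0.470 mg/L

Outflow Q = 1.08 m³/s × 3.156e+07 s/yr = 3.408e+07 m³/yr.
Steady-state CSTR mass balance: W = Q·C + k·V·C, so C = W/(Q + kV).
Q + kV = 3.408e+07 + 12·512000 = 4.023e+07 m³/yr.
C = 18900/4.023e+07 = 0.0004698 kg/m³ = 0.4698 mg/L.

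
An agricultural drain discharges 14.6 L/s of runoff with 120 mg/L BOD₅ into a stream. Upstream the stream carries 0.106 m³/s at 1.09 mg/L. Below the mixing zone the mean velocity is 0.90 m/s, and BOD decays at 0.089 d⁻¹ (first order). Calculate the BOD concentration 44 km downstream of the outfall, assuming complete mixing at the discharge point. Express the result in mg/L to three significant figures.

14.7 mg/L

14.6 L/s = 0.0146 m³/s.
After complete mixing, C₀ = (0.0146·120 + 0.106·1.09) / 0.1206 = 15.49 mg/L.
Travel time t = 4.4e+04 m / 0.90 m/s = 4.889e+04 s = 0.5658 d.
C = 15.49·exp(−0.089·0.5658) = 15.49·0.9509 = 14.72 mg/L.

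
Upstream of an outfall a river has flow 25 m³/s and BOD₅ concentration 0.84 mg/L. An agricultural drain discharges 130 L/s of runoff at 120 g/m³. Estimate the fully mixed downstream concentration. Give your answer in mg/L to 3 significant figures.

130 L/s = 0.13 m³/s.
Conservation of mass across the mixing zone: C = (0.13·120 + 25·0.84) / (0.13 + 25) = 36.6/25.13 = 1.456 mg/L.

1.46 mg/L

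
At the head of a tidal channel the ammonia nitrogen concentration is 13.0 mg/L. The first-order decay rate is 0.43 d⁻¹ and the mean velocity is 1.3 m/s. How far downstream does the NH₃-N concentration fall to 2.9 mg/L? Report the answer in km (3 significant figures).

392 km

From C = C₀·e^(−kt), t = ln(C₀/C)/k = ln(13.0/2.9)/0.43 = 1.5/0.43 = 3.489 d.
Distance = v·t = 1.3 m/s × 3.014e+05 s = 3.919e+05 m = 391.9 km.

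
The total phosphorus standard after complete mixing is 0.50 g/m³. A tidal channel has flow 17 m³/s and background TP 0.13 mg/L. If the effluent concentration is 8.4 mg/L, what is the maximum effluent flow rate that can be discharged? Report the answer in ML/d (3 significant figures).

68.8 ML/d

Mass balance at complete mixing: C_std·(Q_w + Q_r) = Q_w·C_e + Q_r·C_b.
Rearranging, Q_w = Q_r·(C_std − C_b)/(C_e − C_std) = 17·(0.5 − 0.13) / (8.4 − 0.5) = 0.7962 m³/s.
= 68.79 ML/d.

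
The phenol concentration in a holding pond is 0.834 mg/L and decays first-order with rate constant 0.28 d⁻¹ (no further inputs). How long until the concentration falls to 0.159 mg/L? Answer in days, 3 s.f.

t = ln(C₀/C)/k = ln(0.834/0.159)/0.28 = 1.657/0.28 = 5.919 d.

5.92 d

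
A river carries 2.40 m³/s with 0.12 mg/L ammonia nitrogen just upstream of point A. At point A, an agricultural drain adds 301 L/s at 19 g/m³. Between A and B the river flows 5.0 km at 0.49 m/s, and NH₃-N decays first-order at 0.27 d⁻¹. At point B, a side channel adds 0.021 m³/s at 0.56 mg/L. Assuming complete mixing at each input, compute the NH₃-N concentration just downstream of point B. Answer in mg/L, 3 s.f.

2.14 mg/L

301 L/s = 0.301 m³/s.
After input A: C = (2.4·0.12 + 0.301·19) / 2.701 = 2.224 mg/L.
Over the 5.0 km reach to input B (t = 1.02e+04 s = 0.1181 d), decay gives C = 2.224·exp(−0.27·0.1181) = 2.154 mg/L.
After input B: C = (2.701·2.154 + 0.021·0.56) / 2.722 = 2.142 mg/L.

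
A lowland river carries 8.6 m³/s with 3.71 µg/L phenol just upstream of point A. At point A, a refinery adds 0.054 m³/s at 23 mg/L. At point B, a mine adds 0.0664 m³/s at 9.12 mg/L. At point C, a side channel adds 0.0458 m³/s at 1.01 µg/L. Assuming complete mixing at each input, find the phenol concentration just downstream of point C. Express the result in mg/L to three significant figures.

0.214 mg/L

3.71 µg/L = 0.00371 mg/L.
After input A: C = (8.6·0.00371 + 0.054·23) / 8.654 = 0.1472 mg/L.
After input B: C = (8.654·0.1472 + 0.0664·9.12) / 8.72 = 0.2155 mg/L.
1.01 µg/L = 0.00101 mg/L.
After input C: C = (8.72·0.2155 + 0.0458·0.00101) / 8.766 = 0.2144 mg/L.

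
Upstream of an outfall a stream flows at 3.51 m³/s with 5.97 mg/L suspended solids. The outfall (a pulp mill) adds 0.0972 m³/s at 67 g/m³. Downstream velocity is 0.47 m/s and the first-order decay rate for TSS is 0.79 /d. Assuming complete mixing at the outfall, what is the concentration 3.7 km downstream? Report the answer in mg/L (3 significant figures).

After complete mixing, C₀ = (0.0972·67 + 3.51·5.97) / 3.607 = 7.615 mg/L.
Travel time t = 3700 m / 0.47 m/s = 7872 s = 0.09112 d.
C = 7.615·exp(−0.79·0.09112) = 7.615·0.9305 = 7.086 mg/L.

7.09 mg/L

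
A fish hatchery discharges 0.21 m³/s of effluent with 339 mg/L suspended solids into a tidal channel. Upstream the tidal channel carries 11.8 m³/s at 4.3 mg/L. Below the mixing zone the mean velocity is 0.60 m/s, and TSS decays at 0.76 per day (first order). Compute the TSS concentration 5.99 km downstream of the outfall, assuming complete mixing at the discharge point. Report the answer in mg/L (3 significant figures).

9.30 mg/L

After complete mixing, C₀ = (0.21·339 + 11.8·4.3) / 12.01 = 10.15 mg/L.
Travel time t = 5990 m / 0.60 m/s = 9983 s = 0.1155 d.
C = 10.15·exp(−0.76·0.1155) = 10.15·0.9159 = 9.299 mg/L.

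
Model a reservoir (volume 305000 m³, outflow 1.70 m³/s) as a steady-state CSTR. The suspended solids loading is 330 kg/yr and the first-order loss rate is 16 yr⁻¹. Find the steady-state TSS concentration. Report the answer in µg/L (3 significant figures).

5.64 µg/L

Outflow Q = 1.70 m³/s × 3.156e+07 s/yr = 5.365e+07 m³/yr.
Steady-state CSTR mass balance: W = Q·C + k·V·C, so C = W/(Q + kV).
Q + kV = 5.365e+07 + 16·305000 = 5.853e+07 m³/yr.
C = 330/5.853e+07 = 5.638e-06 kg/m³ = 0.005638 mg/L = 5.638 µg/L.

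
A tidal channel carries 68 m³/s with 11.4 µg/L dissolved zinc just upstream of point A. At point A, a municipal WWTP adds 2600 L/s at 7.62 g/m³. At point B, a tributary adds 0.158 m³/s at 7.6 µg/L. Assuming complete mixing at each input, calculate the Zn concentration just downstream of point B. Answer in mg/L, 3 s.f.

11.4 µg/L = 0.0114 mg/L.
2600 L/s = 2.6 m³/s.
After input A: C = (68·0.0114 + 2.6·7.62) / 70.6 = 0.2916 mg/L.
7.6 µg/L = 0.0076 mg/L.
After input B: C = (70.6·0.2916 + 0.158·0.0076) / 70.76 = 0.291 mg/L.

0.291 mg/L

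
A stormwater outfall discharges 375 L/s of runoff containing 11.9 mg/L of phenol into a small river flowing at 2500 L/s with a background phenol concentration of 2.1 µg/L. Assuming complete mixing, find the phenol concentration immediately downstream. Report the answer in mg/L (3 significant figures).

375 L/s = 0.375 m³/s.
2500 L/s = 2.5 m³/s.
2.1 µg/L = 0.0021 mg/L.
By mass balance at complete mixing, C = (0.375·11.9 + 2.5·0.0021) / (0.375 + 2.5) = 4.468/2.875 = 1.554 mg/L.

1.55 mg/L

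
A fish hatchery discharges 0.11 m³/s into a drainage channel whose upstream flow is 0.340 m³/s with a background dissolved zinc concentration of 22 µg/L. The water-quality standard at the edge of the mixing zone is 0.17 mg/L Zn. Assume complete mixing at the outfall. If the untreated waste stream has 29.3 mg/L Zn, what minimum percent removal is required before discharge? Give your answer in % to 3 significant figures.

97.9 %

22 µg/L = 0.022 mg/L.
Mass balance: 0.17·0.45 = 0.11·Cₑ + 0.34·0.022.
Cₑ = (0.0765 − 0.00748) / 0.11 = 0.6275 mg/L.
Required removal = 1 − 0.6275/29.3 = 97.86 %.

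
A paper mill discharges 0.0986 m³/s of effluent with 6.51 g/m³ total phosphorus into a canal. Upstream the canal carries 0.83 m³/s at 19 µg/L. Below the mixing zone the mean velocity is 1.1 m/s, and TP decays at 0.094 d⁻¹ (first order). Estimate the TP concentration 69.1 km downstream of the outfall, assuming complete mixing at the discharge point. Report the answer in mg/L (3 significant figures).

19 µg/L = 0.019 mg/L.
After complete mixing, C₀ = (0.0986·6.51 + 0.83·0.019) / 0.9286 = 0.7082 mg/L.
Travel time t = 6.91e+04 m / 1.1 m/s = 6.282e+04 s = 0.7271 d.
C = 0.7082·exp(−0.094·0.7271) = 0.7082·0.9339 = 0.6614 mg/L.

0.661 mg/L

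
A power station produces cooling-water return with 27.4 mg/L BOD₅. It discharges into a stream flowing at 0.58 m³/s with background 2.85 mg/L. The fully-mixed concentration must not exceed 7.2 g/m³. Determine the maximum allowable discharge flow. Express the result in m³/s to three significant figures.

Mass balance at complete mixing: C_std·(Q_w + Q_r) = Q_w·C_e + Q_r·C_b.
Rearranging, Q_w = Q_r·(C_std − C_b)/(C_e − C_std) = 0.58·(7.2 − 2.85) / (27.4 − 7.2) = 0.1249 m³/s.

0.125 m³/s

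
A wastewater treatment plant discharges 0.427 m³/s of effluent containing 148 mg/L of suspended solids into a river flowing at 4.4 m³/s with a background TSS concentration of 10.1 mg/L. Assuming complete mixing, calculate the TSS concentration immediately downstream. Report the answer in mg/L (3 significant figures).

22.3 mg/L

Flow-weighted mixing gives C = (0.427·148 + 4.4·10.1) / (0.427 + 4.4) = 107.6/4.827 = 22.3 mg/L.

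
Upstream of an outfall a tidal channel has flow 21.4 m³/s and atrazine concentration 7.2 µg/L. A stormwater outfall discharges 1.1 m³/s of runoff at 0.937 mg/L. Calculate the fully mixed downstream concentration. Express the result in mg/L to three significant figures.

7.2 µg/L = 0.0072 mg/L.
By mass balance at complete mixing, C = (1.1·0.937 + 21.4·0.0072) / (1.1 + 21.4) = 1.185/22.5 = 0.05266 mg/L.

0.0527 mg/L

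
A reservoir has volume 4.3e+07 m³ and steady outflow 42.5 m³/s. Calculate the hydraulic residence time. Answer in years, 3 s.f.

Q = 42.5 m³/s × 3.156e+07 s/yr = 1.341e+09 m³/yr.
Hydraulic residence time τ = V/Q = 4.3e+07/1.341e+09 = 0.03206 yr.

0.0321 yr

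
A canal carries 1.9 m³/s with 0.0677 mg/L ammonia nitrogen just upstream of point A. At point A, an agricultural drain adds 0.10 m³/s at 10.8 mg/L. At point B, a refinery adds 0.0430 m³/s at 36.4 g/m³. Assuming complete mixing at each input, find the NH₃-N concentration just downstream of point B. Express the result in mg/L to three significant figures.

1.36 mg/L

After input A: C = (1.9·0.0677 + 0.1·10.8) / 2 = 0.6043 mg/L.
After input B: C = (2·0.6043 + 0.043·36.4) / 2.043 = 1.358 mg/L.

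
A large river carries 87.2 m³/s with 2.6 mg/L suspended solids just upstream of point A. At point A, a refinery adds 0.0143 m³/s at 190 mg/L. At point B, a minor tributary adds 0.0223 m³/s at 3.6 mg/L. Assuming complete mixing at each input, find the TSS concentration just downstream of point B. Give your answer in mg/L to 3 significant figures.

After input A: C = (87.2·2.6 + 0.0143·190) / 87.21 = 2.631 mg/L.
After input B: C = (87.21·2.631 + 0.0223·3.6) / 87.24 = 2.631 mg/L.

2.63 mg/L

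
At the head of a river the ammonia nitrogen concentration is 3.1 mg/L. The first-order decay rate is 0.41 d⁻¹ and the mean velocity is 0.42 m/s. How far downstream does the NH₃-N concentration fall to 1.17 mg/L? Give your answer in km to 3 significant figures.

From C = C₀·e^(−kt), t = ln(C₀/C)/k = ln(3.1/1.17)/0.41 = 0.9744/0.41 = 2.377 d.
Distance = v·t = 0.42 m/s × 2.053e+05 s = 8.624e+04 m = 86.24 km.

86.2 km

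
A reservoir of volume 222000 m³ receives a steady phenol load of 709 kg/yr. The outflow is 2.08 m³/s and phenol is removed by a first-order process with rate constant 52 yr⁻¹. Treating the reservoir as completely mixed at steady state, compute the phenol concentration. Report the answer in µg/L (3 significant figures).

9.19 µg/L

Outflow Q = 2.08 m³/s × 3.156e+07 s/yr = 6.564e+07 m³/yr.
Steady-state CSTR mass balance: W = Q·C + k·V·C, so C = W/(Q + kV).
Q + kV = 6.564e+07 + 52·222000 = 7.718e+07 m³/yr.
C = 709/7.718e+07 = 9.186e-06 kg/m³ = 0.009186 mg/L = 9.186 µg/L.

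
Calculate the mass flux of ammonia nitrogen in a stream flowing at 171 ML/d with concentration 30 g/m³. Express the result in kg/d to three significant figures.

171 ML/d = 1.979 m³/s.
Mass flux = Q·C = 1.979 m³/s × 30 g/m³ = 59.37 g/s.
= 59.37 g/s × 86.4 = 5130 kg/d.

5130 kg/d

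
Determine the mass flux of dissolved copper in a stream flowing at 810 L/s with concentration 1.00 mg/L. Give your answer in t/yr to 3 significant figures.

810 L/s = 0.81 m³/s.
Mass flux = Q·C = 0.81 m³/s × 1 g/m³ = 0.81 g/s.
= 0.81 g/s × 31.56 = 25.56 t/yr.

25.6 t/yr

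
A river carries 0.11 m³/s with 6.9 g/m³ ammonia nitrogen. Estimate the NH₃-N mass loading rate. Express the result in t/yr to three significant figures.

24.0 t/yr

Mass flux = Q·C = 0.11 m³/s × 6.9 g/m³ = 0.759 g/s.
= 0.759 g/s × 31.56 = 23.95 t/yr.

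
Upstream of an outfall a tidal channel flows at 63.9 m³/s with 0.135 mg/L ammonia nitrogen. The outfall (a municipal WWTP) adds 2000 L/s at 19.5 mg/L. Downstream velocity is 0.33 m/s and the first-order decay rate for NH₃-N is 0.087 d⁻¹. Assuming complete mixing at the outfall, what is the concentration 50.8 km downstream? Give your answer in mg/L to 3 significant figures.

0.619 mg/L

2000 L/s = 2 m³/s.
After complete mixing, C₀ = (2·19.5 + 63.9·0.135) / 65.9 = 0.7227 mg/L.
Travel time t = 5.08e+04 m / 0.33 m/s = 1.539e+05 s = 1.782 d.
C = 0.7227·exp(−0.087·1.782) = 0.7227·0.8564 = 0.6189 mg/L.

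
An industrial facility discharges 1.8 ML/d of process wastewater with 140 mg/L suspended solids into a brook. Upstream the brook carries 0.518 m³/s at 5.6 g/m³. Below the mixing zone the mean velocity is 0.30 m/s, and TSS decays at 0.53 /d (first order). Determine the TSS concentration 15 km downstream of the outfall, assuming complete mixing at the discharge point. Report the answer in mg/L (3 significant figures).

7.94 mg/L

1.8 ML/d = 0.02083 m³/s.
After complete mixing, C₀ = (0.02083·140 + 0.518·5.6) / 0.5388 = 10.8 mg/L.
Travel time t = 1.5e+04 m / 0.30 m/s = 5e+04 s = 0.5787 d.
C = 10.8·exp(−0.53·0.5787) = 10.8·0.7359 = 7.945 mg/L.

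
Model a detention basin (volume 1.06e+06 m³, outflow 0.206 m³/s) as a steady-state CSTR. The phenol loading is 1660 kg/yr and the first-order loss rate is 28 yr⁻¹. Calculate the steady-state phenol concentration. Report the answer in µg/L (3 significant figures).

Outflow Q = 0.206 m³/s × 3.156e+07 s/yr = 6.501e+06 m³/yr.
Steady-state CSTR mass balance: W = Q·C + k·V·C, so C = W/(Q + kV).
Q + kV = 6.501e+06 + 28·1.06e+06 = 3.618e+07 m³/yr.
C = 1660/3.618e+07 = 4.588e-05 kg/m³ = 0.04588 mg/L = 45.88 µg/L.

45.9 µg/L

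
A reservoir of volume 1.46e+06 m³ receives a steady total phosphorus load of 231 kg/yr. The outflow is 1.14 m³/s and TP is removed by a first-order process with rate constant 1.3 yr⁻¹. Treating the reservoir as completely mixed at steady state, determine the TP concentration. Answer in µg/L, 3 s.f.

Outflow Q = 1.14 m³/s × 3.156e+07 s/yr = 3.598e+07 m³/yr.
Steady-state CSTR mass balance: W = Q·C + k·V·C, so C = W/(Q + kV).
Q + kV = 3.598e+07 + 1.3·1.46e+06 = 3.787e+07 m³/yr.
C = 231/3.787e+07 = 6.099e-06 kg/m³ = 0.006099 mg/L = 6.099 µg/L.

6.10 µg/L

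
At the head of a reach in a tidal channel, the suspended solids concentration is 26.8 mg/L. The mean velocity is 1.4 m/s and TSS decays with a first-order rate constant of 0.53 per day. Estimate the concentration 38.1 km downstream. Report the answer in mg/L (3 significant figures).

Travel time t = 38.1 km / 1.4 m/s = 3.81e+04/1.4 = 2.721e+04 s = 0.315 d.
First-order decay: C = 26.8·exp(−0.53·0.315) = 26.8·0.8463 = 22.68 mg/L.

22.7 mg/L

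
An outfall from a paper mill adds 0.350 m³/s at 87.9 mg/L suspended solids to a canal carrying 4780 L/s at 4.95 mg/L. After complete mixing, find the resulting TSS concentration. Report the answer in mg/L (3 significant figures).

10.6 mg/L

4780 L/s = 4.78 m³/s.
By mass balance at complete mixing, C = (0.35·87.9 + 4.78·4.95) / (0.35 + 4.78) = 54.43/5.13 = 10.61 mg/L.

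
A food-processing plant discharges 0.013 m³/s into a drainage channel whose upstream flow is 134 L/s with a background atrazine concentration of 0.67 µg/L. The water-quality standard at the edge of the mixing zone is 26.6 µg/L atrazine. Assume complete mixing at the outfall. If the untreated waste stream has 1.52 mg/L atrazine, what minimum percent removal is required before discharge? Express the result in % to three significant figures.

134 L/s = 0.134 m³/s.
0.67 µg/L = 0.00067 mg/L.
26.6 µg/L = 0.0266 mg/L.
Mass balance: 0.0266·0.147 = 0.013·Cₑ + 0.134·0.00067.
Cₑ = (0.00391 − 8.978e-05) / 0.013 = 0.2939 mg/L.
Required removal = 1 − 0.2939/1.52 = 80.67 %.

80.7 %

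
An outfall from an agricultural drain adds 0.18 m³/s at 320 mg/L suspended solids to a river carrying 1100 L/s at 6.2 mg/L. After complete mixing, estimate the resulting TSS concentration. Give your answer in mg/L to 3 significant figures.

50.3 mg/L

1100 L/s = 1.1 m³/s.
Flow-weighted mixing gives C = (0.18·320 + 1.1·6.2) / (0.18 + 1.1) = 64.42/1.28 = 50.33 mg/L.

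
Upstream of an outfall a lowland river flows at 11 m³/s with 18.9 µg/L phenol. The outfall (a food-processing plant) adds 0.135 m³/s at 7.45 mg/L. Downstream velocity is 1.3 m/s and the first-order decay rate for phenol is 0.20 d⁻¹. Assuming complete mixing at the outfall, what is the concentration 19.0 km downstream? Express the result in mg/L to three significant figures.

0.105 mg/L

18.9 µg/L = 0.0189 mg/L.
After complete mixing, C₀ = (0.135·7.45 + 11·0.0189) / 11.13 = 0.109 mg/L.
Travel time t = 1.9e+04 m / 1.3 m/s = 1.462e+04 s = 0.1692 d.
C = 0.109·exp(−0.20·0.1692) = 0.109·0.9667 = 0.1054 mg/L.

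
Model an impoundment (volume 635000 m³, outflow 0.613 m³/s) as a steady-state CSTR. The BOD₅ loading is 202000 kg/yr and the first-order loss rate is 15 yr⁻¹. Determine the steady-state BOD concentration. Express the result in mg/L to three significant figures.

Outflow Q = 0.613 m³/s × 3.156e+07 s/yr = 1.934e+07 m³/yr.
Steady-state CSTR mass balance: W = Q·C + k·V·C, so C = W/(Q + kV).
Q + kV = 1.934e+07 + 15·635000 = 2.887e+07 m³/yr.
C = 202000/2.887e+07 = 0.006997 kg/m³ = 6.997 mg/L.

7.00 mg/L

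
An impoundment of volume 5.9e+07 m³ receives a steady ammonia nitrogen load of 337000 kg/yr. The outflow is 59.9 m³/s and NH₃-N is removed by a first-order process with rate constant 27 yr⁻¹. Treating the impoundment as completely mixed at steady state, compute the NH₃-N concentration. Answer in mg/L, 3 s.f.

0.0967 mg/L

Outflow Q = 59.9 m³/s × 3.156e+07 s/yr = 1.89e+09 m³/yr.
Steady-state CSTR mass balance: W = Q·C + k·V·C, so C = W/(Q + kV).
Q + kV = 1.89e+09 + 27·5.9e+07 = 3.483e+09 m³/yr.
C = 337000/3.483e+09 = 9.675e-05 kg/m³ = 0.09675 mg/L.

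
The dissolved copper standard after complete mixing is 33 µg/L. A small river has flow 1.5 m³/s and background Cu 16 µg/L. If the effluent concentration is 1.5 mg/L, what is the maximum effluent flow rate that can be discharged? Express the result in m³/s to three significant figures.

0.0174 m³/s

16 µg/L = 0.016 mg/L.
33 µg/L = 0.033 mg/L.
Mass balance at complete mixing: C_std·(Q_w + Q_r) = Q_w·C_e + Q_r·C_b.
Rearranging, Q_w = Q_r·(C_std − C_b)/(C_e − C_std) = 1.5·(0.033 − 0.016) / (1.5 − 0.033) = 0.01738 m³/s.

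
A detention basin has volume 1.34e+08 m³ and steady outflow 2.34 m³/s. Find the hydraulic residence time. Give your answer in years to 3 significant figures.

Q = 2.34 m³/s × 3.156e+07 s/yr = 7.384e+07 m³/yr.
Hydraulic residence time τ = V/Q = 1.34e+08/7.384e+07 = 1.815 yr.

1.81 yr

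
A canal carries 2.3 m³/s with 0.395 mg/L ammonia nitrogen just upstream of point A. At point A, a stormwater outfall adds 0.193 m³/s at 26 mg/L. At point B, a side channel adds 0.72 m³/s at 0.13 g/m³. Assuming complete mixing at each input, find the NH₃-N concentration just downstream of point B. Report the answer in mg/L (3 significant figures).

After input A: C = (2.3·0.395 + 0.193·26) / 2.493 = 2.377 mg/L.
After input B: C = (2.493·2.377 + 0.72·0.13) / 3.213 = 1.874 mg/L.

1.87 mg/L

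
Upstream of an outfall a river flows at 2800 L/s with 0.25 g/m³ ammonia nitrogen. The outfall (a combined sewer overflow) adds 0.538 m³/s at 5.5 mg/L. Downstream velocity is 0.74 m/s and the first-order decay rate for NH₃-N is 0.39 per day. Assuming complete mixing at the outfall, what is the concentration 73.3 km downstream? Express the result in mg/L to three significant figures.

2800 L/s = 2.8 m³/s.
After complete mixing, C₀ = (0.538·5.5 + 2.8·0.25) / 3.338 = 1.096 mg/L.
Travel time t = 7.33e+04 m / 0.74 m/s = 9.905e+04 s = 1.146 d.
C = 1.096·exp(−0.39·1.146) = 1.096·0.6395 = 0.701 mg/L.

0.701 mg/L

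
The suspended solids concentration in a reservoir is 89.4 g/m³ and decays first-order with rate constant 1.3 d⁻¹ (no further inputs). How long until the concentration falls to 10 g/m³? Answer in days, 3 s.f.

1.69 d

t = ln(C₀/C)/k = ln(89.4/10)/1.3 = 2.191/1.3 = 1.685 d.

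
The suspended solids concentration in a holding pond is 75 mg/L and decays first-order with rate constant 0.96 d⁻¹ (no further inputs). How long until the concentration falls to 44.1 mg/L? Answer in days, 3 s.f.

0.553 d

t = ln(C₀/C)/k = ln(75/44.1)/0.96 = 0.531/0.96 = 0.5532 d.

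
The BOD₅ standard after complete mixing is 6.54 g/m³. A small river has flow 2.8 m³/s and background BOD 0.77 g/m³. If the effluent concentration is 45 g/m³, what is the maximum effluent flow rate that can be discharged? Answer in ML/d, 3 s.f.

36.3 ML/d

Mass balance at complete mixing: C_std·(Q_w + Q_r) = Q_w·C_e + Q_r·C_b.
Rearranging, Q_w = Q_r·(C_std − C_b)/(C_e − C_std) = 2.8·(6.54 − 0.77) / (45 − 6.54) = 0.4201 m³/s.
= 36.29 ML/d.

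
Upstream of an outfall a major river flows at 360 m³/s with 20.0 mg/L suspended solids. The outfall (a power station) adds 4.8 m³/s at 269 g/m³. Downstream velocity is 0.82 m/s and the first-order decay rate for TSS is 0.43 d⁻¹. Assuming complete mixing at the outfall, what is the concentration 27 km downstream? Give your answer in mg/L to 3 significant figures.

After complete mixing, C₀ = (4.8·269 + 360·20) / 364.8 = 23.28 mg/L.
Travel time t = 2.7e+04 m / 0.82 m/s = 3.293e+04 s = 0.3811 d.
C = 23.28·exp(−0.43·0.3811) = 23.28·0.8489 = 19.76 mg/L.

19.8 mg/L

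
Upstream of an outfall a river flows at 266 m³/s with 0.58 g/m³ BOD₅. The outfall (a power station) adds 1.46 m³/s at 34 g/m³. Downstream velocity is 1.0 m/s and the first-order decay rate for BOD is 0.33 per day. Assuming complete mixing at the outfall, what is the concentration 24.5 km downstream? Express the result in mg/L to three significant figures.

0.694 mg/L

After complete mixing, C₀ = (1.46·34 + 266·0.58) / 267.5 = 0.7624 mg/L.
Travel time t = 2.45e+04 m / 1.0 m/s = 2.45e+04 s = 0.2836 d.
C = 0.7624·exp(−0.33·0.2836) = 0.7624·0.9107 = 0.6943 mg/L.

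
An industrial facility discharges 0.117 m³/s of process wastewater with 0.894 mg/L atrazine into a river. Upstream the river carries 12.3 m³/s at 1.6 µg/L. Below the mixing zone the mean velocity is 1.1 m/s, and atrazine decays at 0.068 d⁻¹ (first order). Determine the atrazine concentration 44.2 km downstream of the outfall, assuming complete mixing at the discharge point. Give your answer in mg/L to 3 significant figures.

1.6 µg/L = 0.0016 mg/L.
After complete mixing, C₀ = (0.117·0.894 + 12.3·0.0016) / 12.42 = 0.01001 mg/L.
Travel time t = 4.42e+04 m / 1.1 m/s = 4.018e+04 s = 0.4651 d.
C = 0.01001·exp(−0.068·0.4651) = 0.01001·0.9689 = 0.009697 mg/L.

0.00970 mg/L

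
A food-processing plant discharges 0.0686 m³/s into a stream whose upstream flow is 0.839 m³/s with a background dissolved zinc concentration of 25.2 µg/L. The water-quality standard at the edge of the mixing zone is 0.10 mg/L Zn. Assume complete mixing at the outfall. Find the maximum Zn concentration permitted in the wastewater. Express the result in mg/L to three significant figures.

1.01 mg/L

25.2 µg/L = 0.0252 mg/L.
Mass balance: 0.1·0.9076 = 0.0686·Cₑ + 0.839·0.0252.
Cₑ = (0.09076 − 0.02114) / 0.0686 = 1.015 mg/L.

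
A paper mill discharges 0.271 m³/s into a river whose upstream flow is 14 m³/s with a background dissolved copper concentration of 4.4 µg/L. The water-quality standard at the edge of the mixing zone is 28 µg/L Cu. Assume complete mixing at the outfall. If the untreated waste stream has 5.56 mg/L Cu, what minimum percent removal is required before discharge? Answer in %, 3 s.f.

77.6 %

4.4 µg/L = 0.0044 mg/L.
28 µg/L = 0.028 mg/L.
Mass balance: 0.028·14.27 = 0.271·Cₑ + 14·0.0044.
Cₑ = (0.3996 − 0.0616) / 0.271 = 1.247 mg/L.
Required removal = 1 − 1.247/5.56 = 77.57 %.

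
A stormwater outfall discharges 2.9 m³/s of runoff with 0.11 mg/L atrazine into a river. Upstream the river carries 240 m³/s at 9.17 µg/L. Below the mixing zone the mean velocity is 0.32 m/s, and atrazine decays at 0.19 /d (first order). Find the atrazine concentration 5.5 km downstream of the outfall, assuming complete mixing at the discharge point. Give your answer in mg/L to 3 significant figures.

9.17 µg/L = 0.00917 mg/L.
After complete mixing, C₀ = (2.9·0.11 + 240·0.00917) / 242.9 = 0.01037 mg/L.
Travel time t = 5500 m / 0.32 m/s = 1.719e+04 s = 0.1989 d.
C = 0.01037·exp(−0.19·0.1989) = 0.01037·0.9629 = 0.009989 mg/L.

0.00999 mg/L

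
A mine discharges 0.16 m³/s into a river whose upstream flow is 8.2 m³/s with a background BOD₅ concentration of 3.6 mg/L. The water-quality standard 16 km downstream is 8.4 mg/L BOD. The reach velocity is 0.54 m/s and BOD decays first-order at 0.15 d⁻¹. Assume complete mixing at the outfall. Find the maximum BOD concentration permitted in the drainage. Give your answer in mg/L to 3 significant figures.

Travel time to the compliance point: t = 1.6e+04/0.54 = 2.963e+04 s = 0.3429 d; decay factor exp(−0.15·0.3429) = 0.9499.
So the concentration just after mixing may be at most 8.4/0.9499 = 8.843 mg/L.
Mass balance: 8.843·8.36 = 0.16·Cₑ + 8.2·3.6.
Cₑ = (73.93 − 29.52) / 0.16 = 277.6 mg/L.

278 mg/L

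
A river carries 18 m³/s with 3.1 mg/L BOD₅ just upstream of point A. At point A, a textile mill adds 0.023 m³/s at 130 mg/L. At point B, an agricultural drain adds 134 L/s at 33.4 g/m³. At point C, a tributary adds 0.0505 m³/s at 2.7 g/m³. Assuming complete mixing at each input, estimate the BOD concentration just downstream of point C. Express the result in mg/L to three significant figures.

3.48 mg/L

After input A: C = (18·3.1 + 0.023·130) / 18.02 = 3.262 mg/L.
134 L/s = 0.134 m³/s.
After input B: C = (18.02·3.262 + 0.134·33.4) / 18.16 = 3.484 mg/L.
After input C: C = (18.16·3.484 + 0.0505·2.7) / 18.21 = 3.482 mg/L.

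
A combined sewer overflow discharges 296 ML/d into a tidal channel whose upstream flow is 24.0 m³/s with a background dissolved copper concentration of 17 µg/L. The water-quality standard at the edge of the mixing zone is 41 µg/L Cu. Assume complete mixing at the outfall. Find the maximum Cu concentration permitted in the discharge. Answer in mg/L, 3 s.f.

296 ML/d = 3.426 m³/s.
17 µg/L = 0.017 mg/L.
41 µg/L = 0.041 mg/L.
Mass balance: 0.041·27.43 = 3.426·Cₑ + 24·0.017.
Cₑ = (1.124 − 0.408) / 3.426 = 0.2091 mg/L.

0.209 mg/L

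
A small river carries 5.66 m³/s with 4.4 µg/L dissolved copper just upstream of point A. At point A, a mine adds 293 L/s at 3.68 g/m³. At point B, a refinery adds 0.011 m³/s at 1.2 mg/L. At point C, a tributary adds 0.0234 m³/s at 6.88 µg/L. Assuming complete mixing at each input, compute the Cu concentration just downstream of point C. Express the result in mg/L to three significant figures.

0.186 mg/L

4.4 µg/L = 0.0044 mg/L.
293 L/s = 0.293 m³/s.
After input A: C = (5.66·0.0044 + 0.293·3.68) / 5.953 = 0.1853 mg/L.
After input B: C = (5.953·0.1853 + 0.011·1.2) / 5.964 = 0.1872 mg/L.
6.88 µg/L = 0.00688 mg/L.
After input C: C = (5.964·0.1872 + 0.0234·0.00688) / 5.987 = 0.1865 mg/L.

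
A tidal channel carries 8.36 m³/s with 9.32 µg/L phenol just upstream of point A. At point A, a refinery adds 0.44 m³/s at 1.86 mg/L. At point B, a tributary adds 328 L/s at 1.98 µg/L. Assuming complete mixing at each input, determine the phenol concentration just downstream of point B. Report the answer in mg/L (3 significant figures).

9.32 µg/L = 0.00932 mg/L.
After input A: C = (8.36·0.00932 + 0.44·1.86) / 8.8 = 0.1019 mg/L.
328 L/s = 0.328 m³/s.
1.98 µg/L = 0.00198 mg/L.
After input B: C = (8.8·0.1019 + 0.328·0.00198) / 9.128 = 0.09827 mg/L.

0.0983 mg/L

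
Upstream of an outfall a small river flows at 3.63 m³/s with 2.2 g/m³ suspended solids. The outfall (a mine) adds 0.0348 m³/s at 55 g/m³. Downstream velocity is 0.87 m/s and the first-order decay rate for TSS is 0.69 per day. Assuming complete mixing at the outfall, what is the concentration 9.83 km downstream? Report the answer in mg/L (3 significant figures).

After complete mixing, C₀ = (0.0348·55 + 3.63·2.2) / 3.665 = 2.701 mg/L.
Travel time t = 9830 m / 0.87 m/s = 1.13e+04 s = 0.1308 d.
C = 2.701·exp(−0.69·0.1308) = 2.701·0.9137 = 2.468 mg/L.

2.47 mg/L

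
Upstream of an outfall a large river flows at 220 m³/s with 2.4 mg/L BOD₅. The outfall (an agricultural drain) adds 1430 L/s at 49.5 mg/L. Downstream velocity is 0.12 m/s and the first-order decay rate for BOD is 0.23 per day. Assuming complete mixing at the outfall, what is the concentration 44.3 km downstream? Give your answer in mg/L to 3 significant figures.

1430 L/s = 1.43 m³/s.
After complete mixing, C₀ = (1.43·49.5 + 220·2.4) / 221.4 = 2.704 mg/L.
Travel time t = 4.43e+04 m / 0.12 m/s = 3.692e+05 s = 4.273 d.
C = 2.704·exp(−0.23·4.273) = 2.704·0.3743 = 1.012 mg/L.

1.01 mg/L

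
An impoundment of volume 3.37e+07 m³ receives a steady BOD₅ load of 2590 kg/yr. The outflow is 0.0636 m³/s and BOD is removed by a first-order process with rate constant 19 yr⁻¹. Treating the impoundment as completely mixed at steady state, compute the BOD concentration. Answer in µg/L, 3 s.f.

Outflow Q = 0.0636 m³/s × 3.156e+07 s/yr = 2.007e+06 m³/yr.
Steady-state CSTR mass balance: W = Q·C + k·V·C, so C = W/(Q + kV).
Q + kV = 2.007e+06 + 19·3.37e+07 = 6.423e+08 m³/yr.
C = 2590/6.423e+08 = 4.032e-06 kg/m³ = 0.004032 mg/L = 4.032 µg/L.

4.03 µg/L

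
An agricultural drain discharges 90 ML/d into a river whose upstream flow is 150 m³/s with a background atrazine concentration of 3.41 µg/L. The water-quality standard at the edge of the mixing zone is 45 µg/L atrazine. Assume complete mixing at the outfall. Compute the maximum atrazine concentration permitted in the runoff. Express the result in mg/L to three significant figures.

90 ML/d = 1.042 m³/s.
3.41 µg/L = 0.00341 mg/L.
45 µg/L = 0.045 mg/L.
Mass balance: 0.045·151 = 1.042·Cₑ + 150·0.00341.
Cₑ = (6.797 − 0.5115) / 1.042 = 6.034 mg/L.

6.03 mg/L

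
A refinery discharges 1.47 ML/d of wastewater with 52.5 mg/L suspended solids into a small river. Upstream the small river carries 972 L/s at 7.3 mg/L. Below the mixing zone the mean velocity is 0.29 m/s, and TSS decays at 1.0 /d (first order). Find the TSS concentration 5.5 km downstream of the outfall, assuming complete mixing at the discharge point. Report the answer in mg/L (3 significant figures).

6.49 mg/L

1.47 ML/d = 0.01701 m³/s.
972 L/s = 0.972 m³/s.
After complete mixing, C₀ = (0.01701·52.5 + 0.972·7.3) / 0.989 = 8.078 mg/L.
Travel time t = 5500 m / 0.29 m/s = 1.897e+04 s = 0.2195 d.
C = 8.078·exp(−1.0·0.2195) = 8.078·0.8029 = 6.486 mg/L.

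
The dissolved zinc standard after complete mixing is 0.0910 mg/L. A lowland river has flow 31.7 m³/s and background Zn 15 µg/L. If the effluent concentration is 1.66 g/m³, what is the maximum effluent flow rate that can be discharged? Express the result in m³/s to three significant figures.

1.54 m³/s

15 µg/L = 0.015 mg/L.
Mass balance at complete mixing: C_std·(Q_w + Q_r) = Q_w·C_e + Q_r·C_b.
Rearranging, Q_w = Q_r·(C_std − C_b)/(C_e − C_std) = 31.7·(0.091 − 0.015) / (1.66 − 0.091) = 1.536 m³/s.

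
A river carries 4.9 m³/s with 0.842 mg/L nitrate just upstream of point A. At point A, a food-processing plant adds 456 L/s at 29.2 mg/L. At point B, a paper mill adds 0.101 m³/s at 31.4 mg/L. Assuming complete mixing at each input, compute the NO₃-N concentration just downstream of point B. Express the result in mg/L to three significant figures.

456 L/s = 0.456 m³/s.
After input A: C = (4.9·0.842 + 0.456·29.2) / 5.356 = 3.256 mg/L.
After input B: C = (5.356·3.256 + 0.101·31.4) / 5.457 = 3.777 mg/L.

3.78 mg/L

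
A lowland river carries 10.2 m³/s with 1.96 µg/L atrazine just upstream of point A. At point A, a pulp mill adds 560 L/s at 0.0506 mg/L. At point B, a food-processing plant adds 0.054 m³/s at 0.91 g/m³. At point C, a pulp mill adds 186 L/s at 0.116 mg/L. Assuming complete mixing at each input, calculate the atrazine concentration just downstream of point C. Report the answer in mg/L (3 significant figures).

1.96 µg/L = 0.00196 mg/L.
560 L/s = 0.56 m³/s.
After input A: C = (10.2·0.00196 + 0.56·0.0506) / 10.76 = 0.004491 mg/L.
After input B: C = (10.76·0.004491 + 0.054·0.91) / 10.81 = 0.009013 mg/L.
186 L/s = 0.186 m³/s.
After input C: C = (10.81·0.009013 + 0.186·0.116) / 11 = 0.01082 mg/L.

0.0108 mg/L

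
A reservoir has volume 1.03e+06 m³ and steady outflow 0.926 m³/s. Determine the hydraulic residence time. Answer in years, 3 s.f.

0.0352 yr

Q = 0.926 m³/s × 3.156e+07 s/yr = 2.922e+07 m³/yr.
Hydraulic residence time τ = V/Q = 1.03e+06/2.922e+07 = 0.03525 yr.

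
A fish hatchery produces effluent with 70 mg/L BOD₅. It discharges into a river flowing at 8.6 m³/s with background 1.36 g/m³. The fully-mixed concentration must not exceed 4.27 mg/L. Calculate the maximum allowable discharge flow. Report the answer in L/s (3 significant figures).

381 L/s

Mass balance at complete mixing: C_std·(Q_w + Q_r) = Q_w·C_e + Q_r·C_b.
Rearranging, Q_w = Q_r·(C_std − C_b)/(C_e − C_std) = 8.6·(4.27 − 1.36) / (70 − 4.27) = 0.3807 m³/s.
= 380.7 L/s.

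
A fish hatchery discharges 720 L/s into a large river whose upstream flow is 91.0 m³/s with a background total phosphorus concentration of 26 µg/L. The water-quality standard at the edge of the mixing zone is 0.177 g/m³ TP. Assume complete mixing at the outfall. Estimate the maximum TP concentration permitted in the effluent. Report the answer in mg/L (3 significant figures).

19.3 mg/L

720 L/s = 0.72 m³/s.
26 µg/L = 0.026 mg/L.
Mass balance: 0.177·91.72 = 0.72·Cₑ + 91·0.026.
Cₑ = (16.23 − 2.366) / 0.72 = 19.26 mg/L.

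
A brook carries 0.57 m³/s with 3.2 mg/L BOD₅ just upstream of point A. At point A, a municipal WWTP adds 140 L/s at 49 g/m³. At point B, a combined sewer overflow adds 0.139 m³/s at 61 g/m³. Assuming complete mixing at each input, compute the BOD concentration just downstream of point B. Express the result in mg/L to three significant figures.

140 L/s = 0.14 m³/s.
After input A: C = (0.57·3.2 + 0.14·49) / 0.71 = 12.23 mg/L.
After input B: C = (0.71·12.23 + 0.139·61) / 0.849 = 20.22 mg/L.

20.2 mg/L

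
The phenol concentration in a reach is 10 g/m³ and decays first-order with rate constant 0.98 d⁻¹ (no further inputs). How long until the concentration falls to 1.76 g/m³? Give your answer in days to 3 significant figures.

t = ln(C₀/C)/k = ln(10/1.76)/0.98 = 1.737/0.98 = 1.773 d.

1.77 d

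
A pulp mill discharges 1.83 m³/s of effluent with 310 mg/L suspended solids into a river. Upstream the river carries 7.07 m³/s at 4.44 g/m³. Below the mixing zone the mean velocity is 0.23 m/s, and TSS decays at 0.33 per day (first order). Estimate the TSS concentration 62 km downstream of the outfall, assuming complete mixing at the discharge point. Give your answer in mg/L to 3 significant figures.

After complete mixing, C₀ = (1.83·310 + 7.07·4.44) / 8.9 = 67.27 mg/L.
Travel time t = 6.2e+04 m / 0.23 m/s = 2.696e+05 s = 3.12 d.
C = 67.27·exp(−0.33·3.12) = 67.27·0.3572 = 24.03 mg/L.

24.0 mg/L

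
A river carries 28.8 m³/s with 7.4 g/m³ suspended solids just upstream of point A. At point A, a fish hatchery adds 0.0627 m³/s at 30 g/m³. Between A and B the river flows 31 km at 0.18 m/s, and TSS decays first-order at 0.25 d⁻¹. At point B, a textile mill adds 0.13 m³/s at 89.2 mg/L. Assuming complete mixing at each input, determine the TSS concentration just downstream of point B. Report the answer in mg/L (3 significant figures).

After input A: C = (28.8·7.4 + 0.0627·30) / 28.86 = 7.449 mg/L.
Over the 31 km reach to input B (t = 1.722e+05 s = 1.993 d), decay gives C = 7.449·exp(−0.25·1.993) = 4.526 mg/L.
After input B: C = (28.86·4.526 + 0.13·89.2) / 28.99 = 4.905 mg/L.

4.91 mg/L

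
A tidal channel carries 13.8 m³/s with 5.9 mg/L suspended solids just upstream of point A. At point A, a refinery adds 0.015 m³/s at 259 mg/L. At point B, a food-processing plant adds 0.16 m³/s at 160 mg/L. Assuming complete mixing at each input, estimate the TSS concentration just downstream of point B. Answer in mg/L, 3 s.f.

7.94 mg/L

After input A: C = (13.8·5.9 + 0.015·259) / 13.82 = 6.175 mg/L.
After input B: C = (13.82·6.175 + 0.16·160) / 13.98 = 7.936 mg/L.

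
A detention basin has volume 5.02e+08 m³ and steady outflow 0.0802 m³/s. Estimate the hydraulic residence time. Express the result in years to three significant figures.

198 yr

Q = 0.0802 m³/s × 3.156e+07 s/yr = 2.531e+06 m³/yr.
Hydraulic residence time τ = V/Q = 5.02e+08/2.531e+06 = 198.3 yr.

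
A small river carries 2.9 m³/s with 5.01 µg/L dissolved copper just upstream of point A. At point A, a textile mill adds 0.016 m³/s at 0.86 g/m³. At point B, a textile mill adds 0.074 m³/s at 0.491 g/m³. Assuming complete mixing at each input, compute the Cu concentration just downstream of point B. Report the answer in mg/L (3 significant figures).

5.01 µg/L = 0.00501 mg/L.
After input A: C = (2.9·0.00501 + 0.016·0.86) / 2.916 = 0.009701 mg/L.
After input B: C = (2.916·0.009701 + 0.074·0.491) / 2.99 = 0.02161 mg/L.

0.0216 mg/L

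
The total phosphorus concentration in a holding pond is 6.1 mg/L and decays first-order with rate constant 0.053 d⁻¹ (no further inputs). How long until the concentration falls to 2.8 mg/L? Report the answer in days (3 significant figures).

t = ln(C₀/C)/k = ln(6.1/2.8)/0.053 = 0.7787/0.053 = 14.69 d.

14.7 d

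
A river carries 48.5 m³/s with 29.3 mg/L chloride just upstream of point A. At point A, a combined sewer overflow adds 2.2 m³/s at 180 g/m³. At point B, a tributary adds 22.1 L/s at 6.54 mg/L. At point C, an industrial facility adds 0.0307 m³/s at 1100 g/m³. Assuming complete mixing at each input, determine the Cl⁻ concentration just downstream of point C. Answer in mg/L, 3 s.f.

36.5 mg/L

After input A: C = (48.5·29.3 + 2.2·180) / 50.7 = 35.84 mg/L.
22.1 L/s = 0.0221 m³/s.
After input B: C = (50.7·35.84 + 0.0221·6.54) / 50.72 = 35.83 mg/L.
After input C: C = (50.72·35.83 + 0.0307·1100) / 50.75 = 36.47 mg/L.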